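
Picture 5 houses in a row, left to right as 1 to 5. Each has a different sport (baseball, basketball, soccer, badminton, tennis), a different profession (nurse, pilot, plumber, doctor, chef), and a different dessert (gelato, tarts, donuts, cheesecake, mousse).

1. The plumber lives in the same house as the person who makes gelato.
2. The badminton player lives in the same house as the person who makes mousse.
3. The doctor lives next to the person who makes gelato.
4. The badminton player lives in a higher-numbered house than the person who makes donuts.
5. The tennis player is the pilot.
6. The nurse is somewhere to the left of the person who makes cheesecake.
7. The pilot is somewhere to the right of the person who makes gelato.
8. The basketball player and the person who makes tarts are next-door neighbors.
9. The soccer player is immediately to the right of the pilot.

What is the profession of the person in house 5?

House 5 profession: only chef fits.
The soccer player is narrowed to house 3 or 4 or 5; consider each.
Placing it in house 3 and house 4 leads to a contradiction, so it's in house 5.
Clue 9 places the pilot in house 4.
By clue 5, the tennis player is in house 4.
So house 5 gets cheesecake for dessert.
House 4's dessert must be tarts (nothing else left).
The basketball player is in house 3 (clue 8).
The only sport still possible for house 1 is baseball.
So house 2 gets badminton for sport.
The person who makes mousse is in house 2 (clue 2).
The person who makes donuts is in house 1 (clue 4).
So house 3 gets gelato for dessert.
Clue 1 places the plumber in house 3.
From clue 3, the doctor must be in house 2.
That leaves nurse as the profession for house 1.
So: house 1 = baseball/nurse/donuts, house 2 = badminton/doctor/mousse, house 3 = basketball/plumber/gelato, house 4 = tennis/pilot/tarts, house 5 = soccer/chef/cheesecake.

chef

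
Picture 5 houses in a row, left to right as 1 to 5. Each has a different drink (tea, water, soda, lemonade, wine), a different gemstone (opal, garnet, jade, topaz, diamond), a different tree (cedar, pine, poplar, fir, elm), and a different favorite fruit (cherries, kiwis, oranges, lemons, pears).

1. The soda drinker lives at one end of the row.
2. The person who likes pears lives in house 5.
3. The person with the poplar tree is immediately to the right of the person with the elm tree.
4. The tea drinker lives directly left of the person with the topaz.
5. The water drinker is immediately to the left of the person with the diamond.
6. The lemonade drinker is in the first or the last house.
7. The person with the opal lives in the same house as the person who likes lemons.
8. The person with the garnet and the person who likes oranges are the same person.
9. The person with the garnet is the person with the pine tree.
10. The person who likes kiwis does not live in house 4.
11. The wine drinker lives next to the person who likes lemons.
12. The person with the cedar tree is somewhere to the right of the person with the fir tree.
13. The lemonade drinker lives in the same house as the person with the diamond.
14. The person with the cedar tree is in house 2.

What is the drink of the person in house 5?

By clue 2, the person who likes pears is in house 5.
The lemonade drinker is in house 5 (clue 13).
By clue 13, the person with the diamond is in house 5.
From clue 14, the person with the cedar tree must be in house 2.
From clue 5, the water drinker must be in house 4.
From clue 12, the person with the fir tree must be in house 1.
That leaves soda as the drink for house 1.
So house 5 gets poplar for tree.
The person with the elm tree is in house 4 (clue 3).
House 3's tree must be pine (nothing else left).
Clue 9: the person with the garnet is in house 3.
So house 4 gets topaz for gemstone.
The tea drinker is in house 3 (clue 4).
By clue 8, the person who likes oranges is in house 3.
So house 2 gets wine for drink.
The only favorite fruit still possible for house 4 is cherries.
Clue 11: the person who likes lemons is in house 1.
So house 2 gets kiwis for favorite fruit.
The person with the opal is in house 1 (clue 7).
House 2's gemstone must be jade (nothing else left).
So: house 1 = soda/opal/fir/lemons, house 2 = wine/jade/cedar/kiwis, house 3 = tea/garnet/pine/oranges, house 4 = water/topaz/elm/cherries, house 5 = lemonade/diamond/poplar/pears.

lemonade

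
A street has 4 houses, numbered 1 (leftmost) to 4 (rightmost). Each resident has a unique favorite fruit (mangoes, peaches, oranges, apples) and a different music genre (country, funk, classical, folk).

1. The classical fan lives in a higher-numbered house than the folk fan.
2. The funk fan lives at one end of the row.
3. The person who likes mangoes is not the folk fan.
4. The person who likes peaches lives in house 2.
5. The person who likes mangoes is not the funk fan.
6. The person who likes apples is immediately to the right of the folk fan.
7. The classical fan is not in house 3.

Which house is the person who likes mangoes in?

4

By clue 4, the person who likes peaches is in house 2.
By clue 1, the classical fan is in house 4.
House 1 favorite fruit: only oranges fits.
That leaves funk as the music genre for house 1.
The person who likes apples is narrowed to house 3 or 4; consider each.
Placing it in house 4 leads to a contradiction, so it's in house 3.
By clue 6, the folk fan is in house 2.
The only favorite fruit still possible for house 4 is mangoes.
That leaves country as the music genre for house 3.
So: house 1 = oranges/funk, house 2 = peaches/folk, house 3 = apples/country, house 4 = mangoes/classical.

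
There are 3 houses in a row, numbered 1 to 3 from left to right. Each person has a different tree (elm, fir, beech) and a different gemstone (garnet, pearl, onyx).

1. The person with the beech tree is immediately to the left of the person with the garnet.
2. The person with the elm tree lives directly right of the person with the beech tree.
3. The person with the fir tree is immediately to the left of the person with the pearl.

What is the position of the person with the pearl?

2

House 3 tree: only elm fits.
The only gemstone still possible for house 1 is onyx.
Clue 2: the person with the beech tree is in house 2.
House 1 tree: only fir fits.
Clue 1: the person with the garnet is in house 3.
Clue 3: the person with the pearl is in house 2.
So: house 1 = fir/onyx, house 2 = beech/pearl, house 3 = elm/garnet.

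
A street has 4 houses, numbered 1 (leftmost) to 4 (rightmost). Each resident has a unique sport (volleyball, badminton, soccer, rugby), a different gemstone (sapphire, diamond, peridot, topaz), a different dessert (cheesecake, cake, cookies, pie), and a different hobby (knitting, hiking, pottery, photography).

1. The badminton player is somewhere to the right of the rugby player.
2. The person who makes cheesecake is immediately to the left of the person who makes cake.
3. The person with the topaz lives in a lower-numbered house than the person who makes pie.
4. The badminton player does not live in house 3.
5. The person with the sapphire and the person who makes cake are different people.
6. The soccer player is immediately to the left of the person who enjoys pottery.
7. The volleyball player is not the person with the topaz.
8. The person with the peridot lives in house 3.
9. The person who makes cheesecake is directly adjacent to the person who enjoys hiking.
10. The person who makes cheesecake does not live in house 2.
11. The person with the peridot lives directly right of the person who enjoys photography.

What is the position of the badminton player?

4

From clue 8, the person with the peridot must be in house 3.
By clue 11, the person who enjoys photography is in house 2.
Clue 9: the person who makes cheesecake is in house 3.
Clue 9 places the person who enjoys hiking in house 4.
The only dessert still possible for house 1 is cookies.
That leaves knitting as the hobby for house 1.
House 3's hobby must be pottery (nothing else left).
From clue 2, the person who makes cake must be in house 4.
From clue 6, the soccer player must be in house 2.
House 4's gemstone must be diamond (nothing else left).
So house 2 gets pie for dessert.
Clue 3 places the person with the topaz in house 1.
That leaves rugby as the sport for house 1.
House 3 sport: only volleyball fits.
The only sport still possible for house 4 is badminton.
The only gemstone still possible for house 2 is sapphire.
So: house 1 = rugby/topaz/cookies/knitting, house 2 = soccer/sapphire/pie/photography, house 3 = volleyball/peridot/cheesecake/pottery, house 4 = badminton/diamond/cake/hiking.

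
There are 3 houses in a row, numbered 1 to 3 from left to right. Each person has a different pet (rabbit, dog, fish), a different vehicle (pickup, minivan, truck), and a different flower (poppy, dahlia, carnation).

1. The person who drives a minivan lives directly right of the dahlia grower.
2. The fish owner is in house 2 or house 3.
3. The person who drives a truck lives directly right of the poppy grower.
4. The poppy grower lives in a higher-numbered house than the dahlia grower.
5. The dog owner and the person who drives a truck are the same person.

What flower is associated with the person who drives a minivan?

From clue 4, the poppy grower must be in house 2.
The dahlia grower is in house 1 (clue 4).
That leaves rabbit as the pet for house 1.
The only vehicle still possible for house 1 is pickup.
That leaves carnation as the flower for house 3.
The person who drives a minivan is in house 2 (clue 1).
The person who drives a truck is in house 3 (clue 3).
Clue 5: the dog owner is in house 3.
House 2 pet: only fish fits.
So: house 1 = rabbit/pickup/dahlia, house 2 = fish/minivan/poppy, house 3 = dog/truck/carnation.

poppy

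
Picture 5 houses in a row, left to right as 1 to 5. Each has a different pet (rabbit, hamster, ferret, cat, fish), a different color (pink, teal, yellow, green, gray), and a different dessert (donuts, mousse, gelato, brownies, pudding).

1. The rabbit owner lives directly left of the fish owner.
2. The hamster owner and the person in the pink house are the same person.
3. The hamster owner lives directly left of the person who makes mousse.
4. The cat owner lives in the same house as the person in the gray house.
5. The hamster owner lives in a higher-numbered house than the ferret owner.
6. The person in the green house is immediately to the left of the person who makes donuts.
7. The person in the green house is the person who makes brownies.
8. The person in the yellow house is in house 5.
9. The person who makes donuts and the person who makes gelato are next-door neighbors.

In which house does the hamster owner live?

3

By clue 8, the person in the yellow house is in house 5.
That leaves fish as the pet for house 5.
Clue 1: the rabbit owner is in house 4.
The ferret owner is narrowed to house 1 or 2; consider each.
Placing it in house 2 leads to a contradiction, so it's in house 1.
The cat owner is narrowed to house 2 or 3; consider each.
Placing it in house 3 leads to a contradiction, so it's in house 2.
Clue 4 places the person in the gray house in house 2.
House 3 pet: only hamster fits.
From clue 3, the person who makes mousse must be in house 4.
House 3's color must be pink (nothing else left).
From clue 7, the person in the green house must be in house 1.
From clue 7, the person who makes brownies must be in house 1.
From clue 9, the person who makes donuts must be in house 2.
The only color still possible for house 4 is teal.
The only dessert still possible for house 5 is pudding.
The only dessert still possible for house 3 is gelato.
So: house 1 = ferret/green/brownies, house 2 = cat/gray/donuts, house 3 = hamster/pink/gelato, house 4 = rabbit/teal/mousse, house 5 = fish/yellow/pudding.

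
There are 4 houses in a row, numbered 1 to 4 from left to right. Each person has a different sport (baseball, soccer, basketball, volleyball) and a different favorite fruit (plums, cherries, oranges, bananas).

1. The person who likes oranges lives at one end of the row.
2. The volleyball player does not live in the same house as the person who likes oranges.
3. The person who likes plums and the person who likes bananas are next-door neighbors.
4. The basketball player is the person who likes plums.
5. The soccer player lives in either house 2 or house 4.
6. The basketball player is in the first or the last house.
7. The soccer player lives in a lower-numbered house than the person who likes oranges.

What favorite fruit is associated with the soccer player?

From clue 7, the soccer player must be in house 2.
By clue 7, the person who likes oranges is in house 4.
Clue 4: the basketball player is in house 1.
Clue 4: the person who likes plums is in house 1.
House 3's sport must be volleyball (nothing else left).
So house 4 gets baseball for sport.
By clue 3, the person who likes bananas is in house 2.
That leaves cherries as the favorite fruit for house 3.
So: house 1 = basketball/plums, house 2 = soccer/bananas, house 3 = volleyball/cherries, house 4 = baseball/oranges.

bananas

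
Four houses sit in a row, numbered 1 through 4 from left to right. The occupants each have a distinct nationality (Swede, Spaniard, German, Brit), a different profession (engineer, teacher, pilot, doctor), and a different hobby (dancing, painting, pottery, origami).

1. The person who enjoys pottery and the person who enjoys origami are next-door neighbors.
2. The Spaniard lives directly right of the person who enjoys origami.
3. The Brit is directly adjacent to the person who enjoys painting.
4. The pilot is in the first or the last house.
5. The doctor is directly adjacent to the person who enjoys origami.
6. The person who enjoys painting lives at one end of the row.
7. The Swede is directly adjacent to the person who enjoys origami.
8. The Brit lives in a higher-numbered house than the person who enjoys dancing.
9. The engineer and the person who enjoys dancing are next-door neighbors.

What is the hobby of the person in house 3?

origami

The Brit is narrowed to house 2 or 3; consider each.
Placing it in house 2 leads to a contradiction, so it's in house 3.
Clue 3 places the person who enjoys painting in house 4.
So house 1 gets German for nationality.
Clue 1 places the person who enjoys pottery in house 2.
House 3's hobby must be origami (nothing else left).
The Spaniard is in house 4 (clue 2).
Clue 9 places the engineer in house 2.
The only nationality still possible for house 2 is Swede.
House 3 profession: only teacher fits.
The only profession still possible for house 4 is doctor.
House 1 hobby: only dancing fits.
House 1 profession: only pilot fits.
So: house 1 = German/pilot/dancing, house 2 = Swede/engineer/pottery, house 3 = Brit/teacher/origami, house 4 = Spaniard/doctor/painting.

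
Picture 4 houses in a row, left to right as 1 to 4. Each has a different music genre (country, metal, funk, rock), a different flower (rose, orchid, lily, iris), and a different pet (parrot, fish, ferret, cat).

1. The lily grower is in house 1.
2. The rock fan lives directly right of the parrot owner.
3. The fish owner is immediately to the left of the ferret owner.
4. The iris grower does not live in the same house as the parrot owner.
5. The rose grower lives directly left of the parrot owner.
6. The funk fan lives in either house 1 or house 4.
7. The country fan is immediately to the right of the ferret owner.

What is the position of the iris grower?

Clue 1 places the lily grower in house 1.
The only pet still possible for house 4 is cat.
By clue 5, the parrot owner is in house 3.
House 2 music genre: only metal fits.
So house 2 gets rose for flower.
The only pet still possible for house 1 is fish.
House 2's pet must be ferret (nothing else left).
Clue 2: the rock fan is in house 4.
Clue 4 places the iris grower in house 4.
By clue 7, the country fan is in house 3.
That leaves funk as the music genre for house 1.
House 3's flower must be orchid (nothing else left).
So: house 1 = funk/lily/fish, house 2 = metal/rose/ferret, house 3 = country/orchid/parrot, house 4 = rock/iris/cat.

4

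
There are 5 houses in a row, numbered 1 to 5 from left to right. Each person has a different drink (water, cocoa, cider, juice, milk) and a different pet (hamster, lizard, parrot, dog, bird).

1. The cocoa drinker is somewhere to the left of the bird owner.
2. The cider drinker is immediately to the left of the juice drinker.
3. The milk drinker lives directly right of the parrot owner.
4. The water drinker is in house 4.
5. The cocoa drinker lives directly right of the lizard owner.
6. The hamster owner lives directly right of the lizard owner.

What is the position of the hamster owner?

3

The water drinker is in house 4 (clue 4).
That leaves cider as the drink for house 1.
By clue 2, the juice drinker is in house 2.
The only drink still possible for house 5 is milk.
By clue 3, the parrot owner is in house 4.
From clue 5, the lizard owner must be in house 2.
The hamster owner is in house 3 (clue 6).
The only drink still possible for house 3 is cocoa.
That leaves dog as the pet for house 1.
House 5 pet: only bird fits.
So: house 1 = cider/dog, house 2 = juice/lizard, house 3 = cocoa/hamster, house 4 = water/parrot, house 5 = milk/bird.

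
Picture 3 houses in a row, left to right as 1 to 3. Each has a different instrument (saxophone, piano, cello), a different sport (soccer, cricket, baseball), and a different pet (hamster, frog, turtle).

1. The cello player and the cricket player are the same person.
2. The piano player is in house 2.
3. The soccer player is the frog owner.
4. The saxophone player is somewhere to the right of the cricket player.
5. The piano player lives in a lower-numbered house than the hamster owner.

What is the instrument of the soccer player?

piano

By clue 2, the piano player is in house 2.
Clue 5 places the hamster owner in house 3.
House 1 instrument: only cello fits.
House 3's instrument must be saxophone (nothing else left).
From clue 1, the cricket player must be in house 1.
House 3 sport: only baseball fits.
From clue 3, the frog owner must be in house 2.
The only sport still possible for house 2 is soccer.
So house 1 gets turtle for pet.
So: house 1 = cello/cricket/turtle, house 2 = piano/soccer/frog, house 3 = saxophone/baseball/hamster.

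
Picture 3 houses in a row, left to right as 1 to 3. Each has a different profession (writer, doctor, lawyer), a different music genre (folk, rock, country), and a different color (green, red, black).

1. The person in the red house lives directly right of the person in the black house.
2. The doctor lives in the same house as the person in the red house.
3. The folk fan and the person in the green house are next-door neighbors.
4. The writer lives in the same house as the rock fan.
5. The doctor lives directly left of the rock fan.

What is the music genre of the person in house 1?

country

By clue 5, the doctor is in house 2.
The rock fan is in house 3 (clue 5).
By clue 2, the person in the red house is in house 2.
From clue 4, the writer must be in house 3.
The only profession still possible for house 1 is lawyer.
That leaves black as the color for house 1.
House 3 color: only green fits.
By clue 3, the folk fan is in house 2.
House 1 music genre: only country fits.
So: house 1 = lawyer/country/black, house 2 = doctor/folk/red, house 3 = writer/rock/green.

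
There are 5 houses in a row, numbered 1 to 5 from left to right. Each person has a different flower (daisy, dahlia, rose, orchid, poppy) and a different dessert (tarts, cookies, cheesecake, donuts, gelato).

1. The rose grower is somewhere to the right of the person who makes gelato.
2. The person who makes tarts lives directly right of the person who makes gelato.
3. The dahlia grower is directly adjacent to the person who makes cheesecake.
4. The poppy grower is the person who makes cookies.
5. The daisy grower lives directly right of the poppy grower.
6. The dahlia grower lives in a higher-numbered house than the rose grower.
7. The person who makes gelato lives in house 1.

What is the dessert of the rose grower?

Clue 7: the person who makes gelato is in house 1.
From clue 2, the person who makes tarts must be in house 2.
House 1's flower must be orchid (nothing else left).
House 2 flower: only rose fits.
The daisy grower is narrowed to house 4 or 5; consider each.
Placing it in house 5 leads to a contradiction, so it's in house 4.
The poppy grower is in house 3 (clue 5).
That leaves dahlia as the flower for house 5.
The person who makes cheesecake is in house 4 (clue 3).
Clue 4 places the person who makes cookies in house 3.
House 5's dessert must be donuts (nothing else left).
So: house 1 = orchid/gelato, house 2 = rose/tarts, house 3 = poppy/cookies, house 4 = daisy/cheesecake, house 5 = dahlia/donuts.

tarts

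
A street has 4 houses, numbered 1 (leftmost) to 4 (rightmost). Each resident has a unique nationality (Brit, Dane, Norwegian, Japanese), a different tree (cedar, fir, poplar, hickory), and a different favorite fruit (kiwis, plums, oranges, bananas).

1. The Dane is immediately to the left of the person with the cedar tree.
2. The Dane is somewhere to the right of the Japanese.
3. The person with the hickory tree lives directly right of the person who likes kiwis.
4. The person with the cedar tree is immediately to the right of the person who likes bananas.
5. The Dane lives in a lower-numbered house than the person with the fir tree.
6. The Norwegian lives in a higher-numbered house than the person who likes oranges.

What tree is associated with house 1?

House 1 tree: only poplar fits.
The only favorite fruit still possible for house 4 is plums.
House 2's tree must be hickory (nothing else left).
Clue 3 places the person who likes kiwis in house 1.
The Dane is narrowed to house 2 or 3; consider each.
Placing it in house 3 leads to a contradiction, so it's in house 2.
The person with the cedar tree is in house 3 (clue 1).
By clue 2, the Japanese is in house 1.
By clue 4, the person who likes bananas is in house 2.
The only tree still possible for house 4 is fir.
House 3's favorite fruit must be oranges (nothing else left).
The Norwegian is in house 4 (clue 6).
The only nationality still possible for house 3 is Brit.
So: house 1 = Japanese/poplar/kiwis, house 2 = Dane/hickory/bananas, house 3 = Brit/cedar/oranges, house 4 = Norwegian/fir/plums.

poplar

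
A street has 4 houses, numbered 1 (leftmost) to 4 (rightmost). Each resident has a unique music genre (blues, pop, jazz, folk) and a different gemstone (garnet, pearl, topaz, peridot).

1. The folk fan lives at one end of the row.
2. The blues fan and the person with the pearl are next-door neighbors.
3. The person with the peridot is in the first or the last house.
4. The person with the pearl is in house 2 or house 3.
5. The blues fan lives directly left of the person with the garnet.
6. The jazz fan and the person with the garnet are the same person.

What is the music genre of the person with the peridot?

folk

The folk fan is narrowed to house 1 or 4; consider each.
Placing it in house 4 leads to a contradiction, so it's in house 1.
The blues fan is narrowed to house 2 or 3; consider each.
Placing it in house 2 leads to a contradiction, so it's in house 3.
Clue 2: the person with the pearl is in house 2.
Clue 5 places the person with the garnet in house 4.
By clue 6, the jazz fan is in house 4.
House 2's music genre must be pop (nothing else left).
The only gemstone still possible for house 1 is peridot.
House 3's gemstone must be topaz (nothing else left).
So: house 1 = folk/peridot, house 2 = pop/pearl, house 3 = blues/topaz, house 4 = jazz/garnet.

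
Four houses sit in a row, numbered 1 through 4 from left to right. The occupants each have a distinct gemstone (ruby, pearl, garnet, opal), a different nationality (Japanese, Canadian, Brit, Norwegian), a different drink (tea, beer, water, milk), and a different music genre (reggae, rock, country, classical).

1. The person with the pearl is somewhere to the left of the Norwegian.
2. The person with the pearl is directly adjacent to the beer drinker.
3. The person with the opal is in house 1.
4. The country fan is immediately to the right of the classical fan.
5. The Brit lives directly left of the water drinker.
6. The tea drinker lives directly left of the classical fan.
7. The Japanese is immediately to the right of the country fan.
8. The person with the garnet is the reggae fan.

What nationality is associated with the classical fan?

Clue 3: the person with the opal is in house 1.
By clue 4, the country fan is in house 3.
By clue 4, the classical fan is in house 2.
The tea drinker is in house 1 (clue 6).
From clue 7, the Japanese must be in house 4.
So house 3 gets Norwegian for nationality.
The only music genre still possible for house 1 is rock.
The only music genre still possible for house 4 is reggae.
Clue 1 places the person with the pearl in house 2.
Clue 2 places the beer drinker in house 3.
Clue 8 places the person with the garnet in house 4.
House 3's gemstone must be ruby (nothing else left).
That leaves water as the drink for house 2.
That leaves milk as the drink for house 4.
The Brit is in house 1 (clue 5).
So house 2 gets Canadian for nationality.
So: house 1 = opal/Brit/tea/rock, house 2 = pearl/Canadian/water/classical, house 3 = ruby/Norwegian/beer/country, house 4 = garnet/Japanese/milk/reggae.

Canadian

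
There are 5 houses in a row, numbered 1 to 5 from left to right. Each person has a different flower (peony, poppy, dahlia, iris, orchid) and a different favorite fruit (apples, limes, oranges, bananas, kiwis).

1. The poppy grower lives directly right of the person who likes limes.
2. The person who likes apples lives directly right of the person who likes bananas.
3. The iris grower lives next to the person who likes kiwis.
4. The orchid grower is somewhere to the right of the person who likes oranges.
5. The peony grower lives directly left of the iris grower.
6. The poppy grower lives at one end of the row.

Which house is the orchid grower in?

By clue 6, the poppy grower is in house 5.
Clue 1 places the person who likes limes in house 4.
So house 5 gets kiwis for favorite fruit.
From clue 3, the iris grower must be in house 4.
From clue 5, the peony grower must be in house 3.
That leaves dahlia as the flower for house 1.
That leaves orchid as the flower for house 2.
Clue 4 places the person who likes oranges in house 1.
So house 2 gets bananas for favorite fruit.
So house 3 gets apples for favorite fruit.
So: house 1 = dahlia/oranges, house 2 = orchid/bananas, house 3 = peony/apples, house 4 = iris/limes, house 5 = poppy/kiwis.

2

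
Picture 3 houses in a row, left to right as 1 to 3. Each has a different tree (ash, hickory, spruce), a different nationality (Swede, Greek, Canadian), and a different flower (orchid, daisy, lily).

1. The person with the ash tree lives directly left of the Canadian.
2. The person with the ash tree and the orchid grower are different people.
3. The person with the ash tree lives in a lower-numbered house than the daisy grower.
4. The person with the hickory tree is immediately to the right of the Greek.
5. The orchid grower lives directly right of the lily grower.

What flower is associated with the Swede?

daisy

The only flower still possible for house 1 is lily.
Clue 5 places the orchid grower in house 2.
House 3's flower must be daisy (nothing else left).
By clue 2, the person with the ash tree is in house 1.
By clue 1, the Canadian is in house 2.
So house 3 gets Swede for nationality.
By clue 4, the person with the hickory tree is in house 2.
House 3 tree: only spruce fits.
That leaves Greek as the nationality for house 1.
So: house 1 = ash/Greek/lily, house 2 = hickory/Canadian/orchid, house 3 = spruce/Swede/daisy.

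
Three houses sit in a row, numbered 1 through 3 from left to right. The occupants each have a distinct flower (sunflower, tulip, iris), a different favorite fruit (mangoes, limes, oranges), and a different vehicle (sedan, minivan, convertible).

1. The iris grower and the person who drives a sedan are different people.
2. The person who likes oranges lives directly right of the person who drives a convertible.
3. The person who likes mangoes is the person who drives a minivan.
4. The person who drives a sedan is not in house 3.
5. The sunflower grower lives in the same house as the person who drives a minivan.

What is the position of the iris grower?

1

The only vehicle still possible for house 3 is minivan.
By clue 3, the person who likes mangoes is in house 3.
Clue 5 places the sunflower grower in house 3.
House 1 favorite fruit: only limes fits.
The only favorite fruit still possible for house 2 is oranges.
From clue 2, the person who drives a convertible must be in house 1.
That leaves sedan as the vehicle for house 2.
By clue 1, the iris grower is in house 1.
The only flower still possible for house 2 is tulip.
So: house 1 = iris/limes/convertible, house 2 = tulip/oranges/sedan, house 3 = sunflower/mangoes/minivan.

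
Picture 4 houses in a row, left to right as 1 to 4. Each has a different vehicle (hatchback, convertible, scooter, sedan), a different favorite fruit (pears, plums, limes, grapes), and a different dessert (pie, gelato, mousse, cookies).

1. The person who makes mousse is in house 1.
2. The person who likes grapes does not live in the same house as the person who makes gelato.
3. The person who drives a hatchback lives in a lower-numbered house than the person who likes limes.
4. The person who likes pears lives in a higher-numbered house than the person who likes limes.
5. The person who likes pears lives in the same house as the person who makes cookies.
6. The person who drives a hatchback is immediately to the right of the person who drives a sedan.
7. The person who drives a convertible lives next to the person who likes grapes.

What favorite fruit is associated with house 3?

limes

From clue 1, the person who makes mousse must be in house 1.
By clue 3, the person who drives a hatchback is in house 2.
By clue 3, the person who likes limes is in house 3.
The person who likes pears is in house 4 (clue 4).
Clue 5 places the person who makes cookies in house 4.
Clue 6 places the person who drives a sedan in house 1.
From clue 7, the person who drives a convertible must be in house 3.
From clue 7, the person who likes grapes must be in house 2.
House 4 vehicle: only scooter fits.
The only favorite fruit still possible for house 1 is plums.
Clue 2 places the person who makes gelato in house 3.
So house 2 gets pie for dessert.
So: house 1 = sedan/plums/mousse, house 2 = hatchback/grapes/pie, house 3 = convertible/limes/gelato, house 4 = scooter/pears/cookies.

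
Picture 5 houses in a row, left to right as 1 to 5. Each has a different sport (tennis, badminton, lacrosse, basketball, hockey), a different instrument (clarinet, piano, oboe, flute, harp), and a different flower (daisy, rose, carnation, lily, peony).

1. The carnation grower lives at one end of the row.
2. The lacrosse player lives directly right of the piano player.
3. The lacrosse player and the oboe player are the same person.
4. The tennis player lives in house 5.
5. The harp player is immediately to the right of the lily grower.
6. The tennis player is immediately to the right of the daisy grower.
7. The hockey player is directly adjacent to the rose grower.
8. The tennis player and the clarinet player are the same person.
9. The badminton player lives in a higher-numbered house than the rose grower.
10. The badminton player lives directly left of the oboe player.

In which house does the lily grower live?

Clue 4 places the tennis player in house 5.
Clue 6 places the daisy grower in house 4.
Clue 8: the clarinet player is in house 5.
House 1 instrument: only flute fits.
The badminton player is narrowed to house 2 or 3; consider each.
Placing it in house 2 leads to a contradiction, so it's in house 3.
By clue 10, the oboe player is in house 4.
The only sport still possible for house 4 is lacrosse.
Clue 2: the piano player is in house 3.
House 2 instrument: only harp fits.
That leaves peony as the flower for house 3.
House 5's flower must be carnation (nothing else left).
From clue 5, the lily grower must be in house 1.
That leaves rose as the flower for house 2.
The hockey player is in house 1 (clue 7).
House 2 sport: only basketball fits.
So: house 1 = hockey/flute/lily, house 2 = basketball/harp/rose, house 3 = badminton/piano/peony, house 4 = lacrosse/oboe/daisy, house 5 = tennis/clarinet/carnation.

1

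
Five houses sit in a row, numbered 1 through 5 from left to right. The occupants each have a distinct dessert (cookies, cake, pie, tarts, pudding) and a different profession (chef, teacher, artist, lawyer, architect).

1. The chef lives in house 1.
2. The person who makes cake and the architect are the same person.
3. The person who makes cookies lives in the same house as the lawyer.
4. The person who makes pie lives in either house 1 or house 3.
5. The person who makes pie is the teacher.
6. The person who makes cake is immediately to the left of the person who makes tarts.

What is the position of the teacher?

3

Clue 1 places the chef in house 1.
The only profession still possible for house 3 is teacher.
The person who makes pie is in house 3 (clue 5).
The only dessert still possible for house 1 is pudding.
House 5 dessert: only tarts fits.
By clue 6, the person who makes cake is in house 4.
That leaves cookies as the dessert for house 2.
The only profession still possible for house 5 is artist.
Clue 2: the architect is in house 4.
Clue 3 places the lawyer in house 2.
So: house 1 = pudding/chef, house 2 = cookies/lawyer, house 3 = pie/teacher, house 4 = cake/architect, house 5 = tarts/artist.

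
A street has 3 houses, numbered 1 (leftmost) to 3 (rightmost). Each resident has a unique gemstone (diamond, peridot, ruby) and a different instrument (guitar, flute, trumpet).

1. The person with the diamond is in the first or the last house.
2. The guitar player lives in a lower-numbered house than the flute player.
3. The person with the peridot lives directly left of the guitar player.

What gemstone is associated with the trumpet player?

Clue 3: the person with the peridot is in house 1.
Clue 3: the guitar player is in house 2.
House 2's gemstone must be ruby (nothing else left).
So house 3 gets diamond for gemstone.
So house 1 gets trumpet for instrument.
House 3's instrument must be flute (nothing else left).
So: house 1 = peridot/trumpet, house 2 = ruby/guitar, house 3 = diamond/flute.

peridot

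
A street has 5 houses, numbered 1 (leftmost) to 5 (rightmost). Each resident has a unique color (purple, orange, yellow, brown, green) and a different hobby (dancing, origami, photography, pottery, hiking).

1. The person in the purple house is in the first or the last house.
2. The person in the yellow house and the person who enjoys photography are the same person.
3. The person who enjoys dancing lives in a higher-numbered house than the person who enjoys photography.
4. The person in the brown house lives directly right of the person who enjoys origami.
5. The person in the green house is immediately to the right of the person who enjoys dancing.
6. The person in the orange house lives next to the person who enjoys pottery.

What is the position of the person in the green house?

The person in the purple house is narrowed to house 1 or 5; consider each.
Placing it in house 5 leads to a contradiction, so it's in house 1.
The person in the green house is narrowed to house 4 or 5; consider each.
Placing it in house 4 leads to a contradiction, so it's in house 5.
By clue 5, the person who enjoys dancing is in house 4.
The person in the yellow house is narrowed to house 2 or 3; consider each.
Placing it in house 2 leads to a contradiction, so it's in house 3.
The person who enjoys photography is in house 3 (clue 2).
By clue 4, the person in the brown house is in house 2.
The person who enjoys origami is in house 1 (clue 4).
So house 4 gets orange for color.
House 2's hobby must be hiking (nothing else left).
The only hobby still possible for house 5 is pottery.
So: house 1 = purple/origami, house 2 = brown/hiking, house 3 = yellow/photography, house 4 = orange/dancing, house 5 = green/pottery.

5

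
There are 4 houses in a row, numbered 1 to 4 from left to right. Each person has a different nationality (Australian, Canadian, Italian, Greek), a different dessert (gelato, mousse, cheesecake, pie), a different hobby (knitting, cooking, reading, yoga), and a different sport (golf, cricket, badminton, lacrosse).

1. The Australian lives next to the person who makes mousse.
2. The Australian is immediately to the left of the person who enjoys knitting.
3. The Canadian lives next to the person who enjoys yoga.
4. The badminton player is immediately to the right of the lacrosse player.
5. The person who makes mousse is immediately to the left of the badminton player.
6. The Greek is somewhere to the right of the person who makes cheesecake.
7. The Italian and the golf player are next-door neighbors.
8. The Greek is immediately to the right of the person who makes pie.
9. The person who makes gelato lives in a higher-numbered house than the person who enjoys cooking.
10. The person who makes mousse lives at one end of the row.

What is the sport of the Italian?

cricket

The person who makes mousse is in house 1 (clue 10).
That leaves gelato as the dessert for house 4.
By clue 1, the Australian is in house 2.
Clue 2: the person who enjoys knitting is in house 3.
The badminton player is in house 2 (clue 5).
From clue 4, the lacrosse player must be in house 1.
House 1 nationality: only Canadian fits.
By clue 3, the person who enjoys yoga is in house 2.
House 4 hobby: only reading fits.
That leaves cooking as the hobby for house 1.
The Greek is narrowed to house 3 or 4; consider each.
Placing it in house 3 leads to a contradiction, so it's in house 4.
Clue 8 places the person who makes pie in house 3.
House 3 nationality: only Italian fits.
The only dessert still possible for house 2 is cheesecake.
Clue 7: the golf player is in house 4.
House 3 sport: only cricket fits.
So: house 1 = Canadian/mousse/cooking/lacrosse, house 2 = Australian/cheesecake/yoga/badminton, house 3 = Italian/pie/knitting/cricket, house 4 = Greek/gelato/reading/golf.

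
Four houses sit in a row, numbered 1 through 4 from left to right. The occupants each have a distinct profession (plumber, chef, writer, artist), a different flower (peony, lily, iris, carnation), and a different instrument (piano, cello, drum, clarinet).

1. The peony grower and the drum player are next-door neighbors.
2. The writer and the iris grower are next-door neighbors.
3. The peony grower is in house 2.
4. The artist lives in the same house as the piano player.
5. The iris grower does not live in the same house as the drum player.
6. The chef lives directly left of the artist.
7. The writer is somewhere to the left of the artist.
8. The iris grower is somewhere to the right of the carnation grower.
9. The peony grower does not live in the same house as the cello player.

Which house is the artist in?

4

Clue 3 places the peony grower in house 2.
The only profession still possible for house 1 is plumber.
The only profession still possible for house 4 is artist.
House 2 instrument: only clarinet fits.
The piano player is in house 4 (clue 4).
Clue 6: the chef is in house 3.
That leaves writer as the profession for house 2.
Clue 2 places the iris grower in house 3.
Clue 5: the drum player is in house 1.
From clue 8, the carnation grower must be in house 1.
That leaves lily as the flower for house 4.
The only instrument still possible for house 3 is cello.
So: house 1 = plumber/carnation/drum, house 2 = writer/peony/clarinet, house 3 = chef/iris/cello, house 4 = artist/lily/piano.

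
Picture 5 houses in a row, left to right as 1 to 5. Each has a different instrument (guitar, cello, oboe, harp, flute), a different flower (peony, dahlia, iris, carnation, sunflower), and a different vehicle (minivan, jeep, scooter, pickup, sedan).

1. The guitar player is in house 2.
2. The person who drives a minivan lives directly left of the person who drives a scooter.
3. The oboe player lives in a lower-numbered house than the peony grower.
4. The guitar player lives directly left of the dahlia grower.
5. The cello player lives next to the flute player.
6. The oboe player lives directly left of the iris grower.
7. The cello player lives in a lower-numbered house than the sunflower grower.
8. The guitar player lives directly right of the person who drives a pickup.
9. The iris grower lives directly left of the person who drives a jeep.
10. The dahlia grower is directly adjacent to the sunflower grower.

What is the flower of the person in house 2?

iris

Clue 1 places the guitar player in house 2.
From clue 4, the dahlia grower must be in house 3.
By clue 8, the person who drives a pickup is in house 1.
The only flower still possible for house 1 is carnation.
That leaves peony as the flower for house 5.
From clue 7, the cello player must be in house 3.
From clue 7, the sunflower grower must be in house 4.
House 1 instrument: only oboe fits.
The only flower still possible for house 2 is iris.
The flute player is in house 4 (clue 5).
The person who drives a jeep is in house 3 (clue 9).
House 5 instrument: only harp fits.
From clue 2, the person who drives a minivan must be in house 4.
From clue 2, the person who drives a scooter must be in house 5.
House 2's vehicle must be sedan (nothing else left).
So: house 1 = oboe/carnation/pickup, house 2 = guitar/iris/sedan, house 3 = cello/dahlia/jeep, house 4 = flute/sunflower/minivan, house 5 = harp/peony/scooter.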